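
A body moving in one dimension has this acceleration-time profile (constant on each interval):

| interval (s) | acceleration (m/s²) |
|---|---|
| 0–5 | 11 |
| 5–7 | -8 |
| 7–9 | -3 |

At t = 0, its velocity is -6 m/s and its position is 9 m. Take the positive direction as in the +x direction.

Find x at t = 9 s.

On each constant-a segment, Δv = aΔt and Δx = v₀Δt + ½aΔt²; chain segment to segment.
0–5 s: v starts -6 m/s; Δx = -6·5 + ½·11·5² = 107.5 m; v ends 49 m/s.
5–7 s: v starts 49 m/s; Δx = 49·2 + ½·-8·2² = 82 m; v ends 33 m/s.
7–9 s: v starts 33 m/s; Δx = 33·2 + ½·-3·2² = 60 m; v ends 27 m/s.
x(9) = 9 + Σ Δx = 258.5 m.

258.5 m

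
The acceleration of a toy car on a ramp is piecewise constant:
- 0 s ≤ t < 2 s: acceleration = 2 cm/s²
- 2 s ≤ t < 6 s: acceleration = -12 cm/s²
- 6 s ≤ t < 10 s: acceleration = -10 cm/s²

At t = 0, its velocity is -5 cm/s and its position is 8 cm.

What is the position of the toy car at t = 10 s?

-374 cm

On each constant-a segment, Δv = aΔt and Δx = v₀Δt + ½aΔt²; chain segment to segment.
0–2 s: v starts -5 cm/s; Δx = -5·2 + ½·2·2² = -6 cm; v ends -1 cm/s.
2–6 s: v starts -1 cm/s; Δx = -1·4 + ½·-12·4² = -100 cm; v ends -49 cm/s.
6–10 s: v starts -49 cm/s; Δx = -49·4 + ½·-10·4² = -276 cm; v ends -89 cm/s.
x(10) = 8 + Σ Δx = -374 cm.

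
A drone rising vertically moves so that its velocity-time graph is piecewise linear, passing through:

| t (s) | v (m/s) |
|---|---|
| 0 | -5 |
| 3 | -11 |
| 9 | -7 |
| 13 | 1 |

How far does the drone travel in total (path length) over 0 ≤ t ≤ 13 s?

90.5 m

Total distance travelled is ∫|v| dt — sum the magnitudes of each area piece.
0–3 s: |½(-5 + -11)(3)| = 24 m
3–9 s: |½(-11 + -7)(6)| = 54 m
9–13 s: v = 0 at t = 12.5 s; triangle areas 12.25 + 0.25 = 12.5 m
Total distance = 90.5 m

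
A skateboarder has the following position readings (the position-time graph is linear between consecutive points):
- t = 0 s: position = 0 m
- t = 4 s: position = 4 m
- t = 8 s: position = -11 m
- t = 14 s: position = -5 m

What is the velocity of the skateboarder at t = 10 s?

1 m/s

Velocity is the slope of the x-t graph on 8–14 s: (-5 − -11)/(14 − 8) = 1 m/s.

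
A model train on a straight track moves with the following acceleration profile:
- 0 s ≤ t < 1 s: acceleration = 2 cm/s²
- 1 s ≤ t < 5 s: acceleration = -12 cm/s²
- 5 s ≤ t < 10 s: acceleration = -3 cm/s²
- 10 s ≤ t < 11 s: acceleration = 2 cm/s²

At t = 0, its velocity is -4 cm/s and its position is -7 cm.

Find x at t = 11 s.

-465.5 cm

On each constant-a segment, Δv = aΔt and Δx = v₀Δt + ½aΔt²; chain segment to segment.
0–1 s: v starts -4 cm/s; Δx = -4·1 + ½·2·1² = -3 cm; v ends -2 cm/s.
1–5 s: v starts -2 cm/s; Δx = -2·4 + ½·-12·4² = -104 cm; v ends -50 cm/s.
5–10 s: v starts -50 cm/s; Δx = -50·5 + ½·-3·5² = -287.5 cm; v ends -65 cm/s.
10–11 s: v starts -65 cm/s; Δx = -65·1 + ½·2·1² = -64 cm; v ends -63 cm/s.
x(11) = -7 + Σ Δx = -465.5 cm.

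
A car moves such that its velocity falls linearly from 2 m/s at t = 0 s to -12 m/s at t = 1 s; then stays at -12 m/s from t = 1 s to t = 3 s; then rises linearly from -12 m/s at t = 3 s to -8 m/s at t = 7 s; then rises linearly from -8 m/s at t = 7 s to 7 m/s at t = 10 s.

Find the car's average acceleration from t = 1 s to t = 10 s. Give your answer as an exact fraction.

Average acceleration = Δv/Δt = (7 − -12)/(10 − 1) = 19/9 m/s².

19/9 m/s²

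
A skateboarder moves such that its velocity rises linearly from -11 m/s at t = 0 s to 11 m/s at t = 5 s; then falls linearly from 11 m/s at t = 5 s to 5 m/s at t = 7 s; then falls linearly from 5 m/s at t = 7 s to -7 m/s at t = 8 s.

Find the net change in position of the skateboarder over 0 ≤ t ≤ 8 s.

15 m

Net displacement equals the area under the velocity-time graph (areas below the axis count negative).
0–5 s: ½(-11 + 11)(5) = 0 m
5–7 s: ½(11 + 5)(2) = 16 m
7–8 s: ½(5 + -7)(1) = -1 m
Net displacement = 15 m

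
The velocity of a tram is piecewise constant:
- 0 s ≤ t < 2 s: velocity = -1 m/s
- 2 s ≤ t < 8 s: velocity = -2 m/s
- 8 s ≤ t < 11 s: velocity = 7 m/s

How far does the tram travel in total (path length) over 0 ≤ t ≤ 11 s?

Total distance travelled is ∫|v| dt — sum the magnitudes of each area piece.
0–2 s: |-1| × 2 = 2 m
2–8 s: |-2| × 6 = 12 m
8–11 s: |7| × 3 = 21 m
Total distance = 35 m

35 m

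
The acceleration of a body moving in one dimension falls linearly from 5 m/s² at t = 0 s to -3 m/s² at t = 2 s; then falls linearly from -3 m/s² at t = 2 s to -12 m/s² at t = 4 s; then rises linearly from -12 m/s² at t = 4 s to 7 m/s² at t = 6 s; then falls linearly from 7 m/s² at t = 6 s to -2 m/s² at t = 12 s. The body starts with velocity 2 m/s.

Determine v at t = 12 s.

Δv equals the area under the a-t graph; then v = v₀ + Δv.
0–2 s: ½(5 + -3)(2) = 2 m/s
2–4 s: ½(-3 + -12)(2) = -15 m/s
4–6 s: ½(-12 + 7)(2) = -5 m/s
6–12 s: ½(7 + -2)(6) = 15 m/s
Δv = -3 m/s, so v(12) = 2 + (-3) = -1 m/s.

-1 m/s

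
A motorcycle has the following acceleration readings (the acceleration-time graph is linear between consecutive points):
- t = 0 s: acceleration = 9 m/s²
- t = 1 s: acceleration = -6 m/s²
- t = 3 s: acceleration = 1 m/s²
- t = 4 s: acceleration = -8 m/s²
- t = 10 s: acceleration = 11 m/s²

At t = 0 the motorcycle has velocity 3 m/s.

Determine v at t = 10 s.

5 m/s

Δv equals the area under the a-t graph; then v = v₀ + Δv.
0–1 s: ½(9 + -6)(1) = 1.5 m/s
1–3 s: ½(-6 + 1)(2) = -5 m/s
3–4 s: ½(1 + -8)(1) = -3.5 m/s
4–10 s: ½(-8 + 11)(6) = 9 m/s
Δv = 2 m/s, so v(10) = 3 + (2) = 5 m/s.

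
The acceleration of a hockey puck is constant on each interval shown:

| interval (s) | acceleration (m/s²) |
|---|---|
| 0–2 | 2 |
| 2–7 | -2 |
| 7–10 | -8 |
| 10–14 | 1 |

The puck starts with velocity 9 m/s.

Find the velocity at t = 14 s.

-17 m/s

Δv equals the area under the a-t graph; then v = v₀ + Δv.
0–2 s: 2 × 2 = 4 m/s
2–7 s: -2 × 5 = -10 m/s
7–10 s: -8 × 3 = -24 m/s
10–14 s: 1 × 4 = 4 m/s
Δv = -26 m/s, so v(14) = 9 + (-26) = -17 m/s.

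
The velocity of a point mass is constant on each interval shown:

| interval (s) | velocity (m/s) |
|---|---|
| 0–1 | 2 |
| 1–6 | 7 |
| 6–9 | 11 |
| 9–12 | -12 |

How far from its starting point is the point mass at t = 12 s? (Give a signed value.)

Net displacement equals the area under the velocity-time graph (areas below the axis count negative).
0–1 s: 2 × 1 = 2 m
1–6 s: 7 × 5 = 35 m
6–9 s: 11 × 3 = 33 m
9–12 s: -12 × 3 = -36 m
Net displacement = 34 m

34 m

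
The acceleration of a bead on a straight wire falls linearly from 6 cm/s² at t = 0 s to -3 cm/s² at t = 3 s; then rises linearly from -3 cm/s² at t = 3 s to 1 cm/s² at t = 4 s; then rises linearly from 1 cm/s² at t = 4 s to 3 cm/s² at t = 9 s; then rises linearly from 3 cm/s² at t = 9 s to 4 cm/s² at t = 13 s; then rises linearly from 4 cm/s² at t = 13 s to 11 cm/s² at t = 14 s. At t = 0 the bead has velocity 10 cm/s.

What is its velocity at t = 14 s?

45 cm/s

Δv equals the area under the a-t graph; then v = v₀ + Δv.
0–3 s: ½(6 + -3)(3) = 4.5 cm/s
3–4 s: ½(-3 + 1)(1) = -1 cm/s
4–9 s: ½(1 + 3)(5) = 10 cm/s
9–13 s: ½(3 + 4)(4) = 14 cm/s
13–14 s: ½(4 + 11)(1) = 7.5 cm/s
Δv = 35 cm/s, so v(14) = 10 + (35) = 45 cm/s.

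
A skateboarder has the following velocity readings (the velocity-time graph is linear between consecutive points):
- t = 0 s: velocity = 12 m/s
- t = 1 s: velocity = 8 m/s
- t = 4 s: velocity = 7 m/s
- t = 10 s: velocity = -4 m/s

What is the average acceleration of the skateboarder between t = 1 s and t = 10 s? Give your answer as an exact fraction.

Average acceleration = Δv/Δt = (-4 − 8)/(10 − 1) = -4/3 m/s².

-4/3 m/s²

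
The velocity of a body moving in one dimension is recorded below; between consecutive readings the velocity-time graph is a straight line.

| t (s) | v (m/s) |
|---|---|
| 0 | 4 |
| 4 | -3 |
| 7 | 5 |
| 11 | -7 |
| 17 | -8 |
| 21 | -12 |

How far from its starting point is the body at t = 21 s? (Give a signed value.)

Net displacement equals the area under the velocity-time graph (areas below the axis count negative).
0–4 s: ½(4 + -3)(4) = 2 m
4–7 s: ½(-3 + 5)(3) = 3 m
7–11 s: ½(5 + -7)(4) = -4 m
11–17 s: ½(-7 + -8)(6) = -45 m
17–21 s: ½(-8 + -12)(4) = -40 m
Net displacement = -84 m

-84 m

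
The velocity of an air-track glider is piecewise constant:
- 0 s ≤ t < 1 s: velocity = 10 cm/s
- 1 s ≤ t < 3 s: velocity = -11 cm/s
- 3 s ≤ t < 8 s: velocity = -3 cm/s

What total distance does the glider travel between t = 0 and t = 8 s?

47 cm

Total distance travelled is ∫|v| dt — sum the magnitudes of each area piece.
0–1 s: |10| × 1 = 10 cm
1–3 s: |-11| × 2 = 22 cm
3–8 s: |-3| × 5 = 15 cm
Total distance = 47 cm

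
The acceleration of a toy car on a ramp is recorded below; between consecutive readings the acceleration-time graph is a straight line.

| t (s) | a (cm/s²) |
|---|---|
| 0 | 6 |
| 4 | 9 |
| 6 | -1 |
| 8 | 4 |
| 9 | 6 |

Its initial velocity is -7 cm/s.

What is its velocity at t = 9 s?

39 cm/s

Δv equals the area under the a-t graph; then v = v₀ + Δv.
0–4 s: ½(6 + 9)(4) = 30 cm/s
4–6 s: ½(9 + -1)(2) = 8 cm/s
6–8 s: ½(-1 + 4)(2) = 3 cm/s
8–9 s: ½(4 + 6)(1) = 5 cm/s
Δv = 46 cm/s, so v(9) = -7 + (46) = 39 cm/s.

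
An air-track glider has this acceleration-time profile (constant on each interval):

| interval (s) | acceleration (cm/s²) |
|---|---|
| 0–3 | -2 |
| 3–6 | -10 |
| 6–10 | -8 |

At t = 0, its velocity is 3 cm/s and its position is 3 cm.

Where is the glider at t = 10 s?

On each constant-a segment, Δv = aΔt and Δx = v₀Δt + ½aΔt²; chain segment to segment.
0–3 s: v starts 3 cm/s; Δx = 3·3 + ½·-2·3² = 0 cm; v ends -3 cm/s.
3–6 s: v starts -3 cm/s; Δx = -3·3 + ½·-10·3² = -54 cm; v ends -33 cm/s.
6–10 s: v starts -33 cm/s; Δx = -33·4 + ½·-8·4² = -196 cm; v ends -65 cm/s.
x(10) = 3 + Σ Δx = -247 cm.

-247 cm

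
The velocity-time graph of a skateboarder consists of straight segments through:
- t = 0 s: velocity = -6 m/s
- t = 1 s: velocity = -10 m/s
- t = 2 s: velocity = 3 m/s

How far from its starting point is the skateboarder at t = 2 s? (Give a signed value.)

Net displacement equals the area under the velocity-time graph (areas below the axis count negative).
0–1 s: ½(-6 + -10)(1) = -8 m
1–2 s: ½(-10 + 3)(1) = -3.5 m
Net displacement = -11.5 m

-11.5 m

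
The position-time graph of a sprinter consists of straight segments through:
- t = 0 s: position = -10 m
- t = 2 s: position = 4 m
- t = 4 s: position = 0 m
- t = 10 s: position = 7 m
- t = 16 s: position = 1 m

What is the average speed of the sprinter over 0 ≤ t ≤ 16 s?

1.9375 m/s

Average speed = (total path length)/(elapsed time); on a piecewise-linear x-t graph the path length is Σ|Δx|.
0–2 s: |Δx| = |4 − -10| = 14 m
2–4 s: |Δx| = |0 − 4| = 4 m
4–10 s: |Δx| = |7 − 0| = 7 m
10–16 s: |Δx| = |1 − 7| = 6 m
Total path = 31 m; average speed = 31/16 = 1.9375 m/s.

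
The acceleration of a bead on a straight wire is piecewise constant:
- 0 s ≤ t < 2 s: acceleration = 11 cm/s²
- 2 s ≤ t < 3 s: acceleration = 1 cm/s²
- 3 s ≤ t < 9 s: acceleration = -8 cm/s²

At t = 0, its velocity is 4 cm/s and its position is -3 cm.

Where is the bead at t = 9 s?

71.5 cm

On each constant-a segment, Δv = aΔt and Δx = v₀Δt + ½aΔt²; chain segment to segment.
0–2 s: v starts 4 cm/s; Δx = 4·2 + ½·11·2² = 30 cm; v ends 26 cm/s.
2–3 s: v starts 26 cm/s; Δx = 26·1 + ½·1·1² = 26.5 cm; v ends 27 cm/s.
3–9 s: v starts 27 cm/s; Δx = 27·6 + ½·-8·6² = 18 cm; v ends -21 cm/s.
x(9) = -3 + Σ Δx = 71.5 cm.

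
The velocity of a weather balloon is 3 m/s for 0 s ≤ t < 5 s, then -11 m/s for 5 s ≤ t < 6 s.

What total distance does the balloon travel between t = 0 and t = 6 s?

26 m

Total distance travelled is ∫|v| dt — sum the magnitudes of each area piece.
0–5 s: |3| × 5 = 15 m
5–6 s: |-11| × 1 = 11 m
Total distance = 26 m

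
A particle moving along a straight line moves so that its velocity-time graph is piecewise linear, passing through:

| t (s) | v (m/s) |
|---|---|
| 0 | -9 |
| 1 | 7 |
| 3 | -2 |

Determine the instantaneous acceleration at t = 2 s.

-4.5 m/s²

Acceleration is the slope of the v-t graph on 1–3 s: (-2 − 7)/(3 − 1) = -4.5 m/s².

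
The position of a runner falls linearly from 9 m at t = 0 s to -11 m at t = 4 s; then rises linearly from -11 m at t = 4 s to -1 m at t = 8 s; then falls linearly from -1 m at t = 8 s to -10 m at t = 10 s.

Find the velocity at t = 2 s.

-5 m/s

Velocity is the slope of the x-t graph on 0–4 s: (-11 − 9)/(4 − 0) = -5 m/s.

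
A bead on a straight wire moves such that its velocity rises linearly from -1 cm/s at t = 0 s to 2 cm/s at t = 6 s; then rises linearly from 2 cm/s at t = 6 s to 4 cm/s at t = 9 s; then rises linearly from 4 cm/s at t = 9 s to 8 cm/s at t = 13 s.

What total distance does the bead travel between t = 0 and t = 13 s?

Distance (not displacement) is the total path length: add the absolute areas under v-t.
0–6 s: v = 0 at t = 2 s; triangle areas 1 + 4 = 5 cm
6–9 s: |½(2 + 4)(3)| = 9 cm
9–13 s: |½(4 + 8)(4)| = 24 cm
Total distance = 38 cm

38 cm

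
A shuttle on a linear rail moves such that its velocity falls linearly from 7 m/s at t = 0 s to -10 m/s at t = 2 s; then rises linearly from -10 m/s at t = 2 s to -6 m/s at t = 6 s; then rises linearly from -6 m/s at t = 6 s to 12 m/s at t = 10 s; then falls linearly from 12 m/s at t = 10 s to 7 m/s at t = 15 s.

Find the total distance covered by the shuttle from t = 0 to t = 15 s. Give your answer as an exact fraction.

Distance (not displacement) is the total path length: add the absolute areas under v-t.
0–2 s: v = 0 at t = 14/17 s; triangle areas 49/17 + 100/17 = 149/17 m
2–6 s: |½(-10 + -6)(4)| = 32 m
6–10 s: v = 0 at t = 22/3 s; triangle areas 4 + 16 = 20 m
10–15 s: |½(12 + 7)(5)| = 47.5 m
Total distance = 3681/34 m

3681/34 m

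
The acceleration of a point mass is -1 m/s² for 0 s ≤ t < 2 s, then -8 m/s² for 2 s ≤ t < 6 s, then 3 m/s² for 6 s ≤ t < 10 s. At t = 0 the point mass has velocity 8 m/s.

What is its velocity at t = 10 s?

-14 m/s

Δv equals the area under the a-t graph; then v = v₀ + Δv.
0–2 s: -1 × 2 = -2 m/s
2–6 s: -8 × 4 = -32 m/s
6–10 s: 3 × 4 = 12 m/s
Δv = -22 m/s, so v(10) = 8 + (-22) = -14 m/s.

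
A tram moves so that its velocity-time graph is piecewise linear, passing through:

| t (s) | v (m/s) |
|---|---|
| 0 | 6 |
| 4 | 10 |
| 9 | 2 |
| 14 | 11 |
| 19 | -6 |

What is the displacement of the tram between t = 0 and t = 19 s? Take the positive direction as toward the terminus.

107 m

Net displacement equals the area under the velocity-time graph (areas below the axis count negative).
0–4 s: ½(6 + 10)(4) = 32 m
4–9 s: ½(10 + 2)(5) = 30 m
9–14 s: ½(2 + 11)(5) = 32.5 m
14–19 s: ½(11 + -6)(5) = 12.5 m
Net displacement = 107 m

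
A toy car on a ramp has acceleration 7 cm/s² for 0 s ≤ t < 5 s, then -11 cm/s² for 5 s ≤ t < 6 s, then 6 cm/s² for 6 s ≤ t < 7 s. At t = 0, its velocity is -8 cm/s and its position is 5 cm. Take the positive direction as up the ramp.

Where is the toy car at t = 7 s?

On each constant-a segment, Δv = aΔt and Δx = v₀Δt + ½aΔt²; chain segment to segment.
0–5 s: v starts -8 cm/s; Δx = -8·5 + ½·7·5² = 47.5 cm; v ends 27 cm/s.
5–6 s: v starts 27 cm/s; Δx = 27·1 + ½·-11·1² = 21.5 cm; v ends 16 cm/s.
6–7 s: v starts 16 cm/s; Δx = 16·1 + ½·6·1² = 19 cm; v ends 22 cm/s.
x(7) = 5 + Σ Δx = 93 cm.

93 cm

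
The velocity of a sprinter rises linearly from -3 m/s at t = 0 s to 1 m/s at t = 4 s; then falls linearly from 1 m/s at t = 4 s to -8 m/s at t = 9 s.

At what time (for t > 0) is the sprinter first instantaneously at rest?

v changes sign on 0–4 s (from -3 to 1); the graph is linear there, so v = 0 at t = 0 + (3)·(4 − 0)/(1 − -3) = 3 s.

t = 3 s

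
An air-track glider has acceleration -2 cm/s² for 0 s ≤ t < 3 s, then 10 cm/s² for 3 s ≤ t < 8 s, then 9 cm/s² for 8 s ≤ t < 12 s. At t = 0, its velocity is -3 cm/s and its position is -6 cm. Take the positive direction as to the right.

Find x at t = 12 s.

On each constant-a segment, Δv = aΔt and Δx = v₀Δt + ½aΔt²; chain segment to segment.
0–3 s: v starts -3 cm/s; Δx = -3·3 + ½·-2·3² = -18 cm; v ends -9 cm/s.
3–8 s: v starts -9 cm/s; Δx = -9·5 + ½·10·5² = 80 cm; v ends 41 cm/s.
8–12 s: v starts 41 cm/s; Δx = 41·4 + ½·9·4² = 236 cm; v ends 77 cm/s.
x(12) = -6 + Σ Δx = 292 cm.

292 cm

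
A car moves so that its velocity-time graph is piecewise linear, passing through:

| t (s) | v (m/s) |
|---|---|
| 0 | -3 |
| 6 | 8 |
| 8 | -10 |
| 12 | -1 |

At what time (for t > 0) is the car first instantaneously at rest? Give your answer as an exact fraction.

t = 18/11 s

v changes sign on 0–6 s (from -3 to 8); the graph is linear there, so v = 0 at t = 0 + (3)·(6 − 0)/(8 − -3) = 18/11 s.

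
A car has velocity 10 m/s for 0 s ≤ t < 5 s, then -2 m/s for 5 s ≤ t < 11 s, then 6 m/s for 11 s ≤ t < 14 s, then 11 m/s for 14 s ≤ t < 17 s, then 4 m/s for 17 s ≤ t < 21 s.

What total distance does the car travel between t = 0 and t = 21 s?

129 m

Total distance travelled is ∫|v| dt — sum the magnitudes of each area piece.
0–5 s: |10| × 5 = 50 m
5–11 s: |-2| × 6 = 12 m
11–14 s: |6| × 3 = 18 m
14–17 s: |11| × 3 = 33 m
17–21 s: |4| × 4 = 16 m
Total distance = 129 m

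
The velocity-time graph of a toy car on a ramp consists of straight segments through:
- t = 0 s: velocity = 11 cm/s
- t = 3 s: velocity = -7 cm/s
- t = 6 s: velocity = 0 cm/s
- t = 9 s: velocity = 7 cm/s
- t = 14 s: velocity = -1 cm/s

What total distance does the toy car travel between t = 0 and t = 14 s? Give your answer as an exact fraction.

Distance (not displacement) is the total path length: add the absolute areas under v-t.
0–3 s: v = 0 at t = 11/6 s; triangle areas 121/12 + 49/12 = 85/6 cm
3–6 s: |½(-7 + 0)(3)| = 10.5 cm
6–9 s: |½(0 + 7)(3)| = 10.5 cm
9–14 s: v = 0 at t = 13.375 s; triangle areas 15.3125 + 0.3125 = 15.625 cm
Total distance = 1219/24 cm

1219/24 cm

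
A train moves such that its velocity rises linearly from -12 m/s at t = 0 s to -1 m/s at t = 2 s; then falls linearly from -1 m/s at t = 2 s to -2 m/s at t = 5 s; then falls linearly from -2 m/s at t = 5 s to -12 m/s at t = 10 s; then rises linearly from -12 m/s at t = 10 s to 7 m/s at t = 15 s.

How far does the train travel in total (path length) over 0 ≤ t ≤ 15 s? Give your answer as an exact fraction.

Total distance travelled is ∫|v| dt — sum the magnitudes of each area piece.
0–2 s: |½(-12 + -1)(2)| = 13 m
2–5 s: |½(-1 + -2)(3)| = 4.5 m
5–10 s: |½(-2 + -12)(5)| = 35 m
10–15 s: v = 0 at t = 250/19 s; triangle areas 360/19 + 245/38 = 965/38 m
Total distance = 1480/19 m

1480/19 m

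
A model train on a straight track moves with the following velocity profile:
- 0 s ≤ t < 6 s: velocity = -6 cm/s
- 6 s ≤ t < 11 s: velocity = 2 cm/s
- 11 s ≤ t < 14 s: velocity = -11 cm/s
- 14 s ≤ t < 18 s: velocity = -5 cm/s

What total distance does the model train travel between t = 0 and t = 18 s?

Total distance travelled is ∫|v| dt — sum the magnitudes of each area piece.
0–6 s: |-6| × 6 = 36 cm
6–11 s: |2| × 5 = 10 cm
11–14 s: |-11| × 3 = 33 cm
14–18 s: |-5| × 4 = 20 cm
Total distance = 99 cm

99 cm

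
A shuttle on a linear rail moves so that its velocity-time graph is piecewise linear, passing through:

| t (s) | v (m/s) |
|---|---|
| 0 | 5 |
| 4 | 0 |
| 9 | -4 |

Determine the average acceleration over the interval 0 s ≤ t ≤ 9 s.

Average acceleration = Δv/Δt = (-4 − 5)/(9 − 0) = -1 m/s².

-1 m/s²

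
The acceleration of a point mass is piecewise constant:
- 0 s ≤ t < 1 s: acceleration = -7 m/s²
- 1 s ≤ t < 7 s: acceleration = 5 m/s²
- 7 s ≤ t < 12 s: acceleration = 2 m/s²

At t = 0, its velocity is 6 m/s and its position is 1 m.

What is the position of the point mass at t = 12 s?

257.5 m

On each constant-a segment, Δv = aΔt and Δx = v₀Δt + ½aΔt²; chain segment to segment.
0–1 s: v starts 6 m/s; Δx = 6·1 + ½·-7·1² = 2.5 m; v ends -1 m/s.
1–7 s: v starts -1 m/s; Δx = -1·6 + ½·5·6² = 84 m; v ends 29 m/s.
7–12 s: v starts 29 m/s; Δx = 29·5 + ½·2·5² = 170 m; v ends 39 m/s.
x(12) = 1 + Σ Δx = 257.5 m.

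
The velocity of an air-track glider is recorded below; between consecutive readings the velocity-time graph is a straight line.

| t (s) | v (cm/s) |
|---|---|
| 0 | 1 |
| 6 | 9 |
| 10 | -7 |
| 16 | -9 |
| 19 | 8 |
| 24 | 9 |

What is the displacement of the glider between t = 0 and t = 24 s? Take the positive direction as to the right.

27 cm

Net displacement equals the area under the velocity-time graph (areas below the axis count negative).
0–6 s: ½(1 + 9)(6) = 30 cm
6–10 s: ½(9 + -7)(4) = 4 cm
10–16 s: ½(-7 + -9)(6) = -48 cm
16–19 s: ½(-9 + 8)(3) = -1.5 cm
19–24 s: ½(8 + 9)(5) = 42.5 cm
Net displacement = 27 cm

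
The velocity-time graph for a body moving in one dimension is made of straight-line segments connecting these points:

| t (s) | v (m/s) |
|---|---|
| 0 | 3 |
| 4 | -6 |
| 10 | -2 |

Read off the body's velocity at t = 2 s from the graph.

On 0–4 s the graph is linear from 3 to -6 m/s: v(2) = 3 + (-6 − 3)·(2 − 0)/(4 − 0) = -1.5 m/s.

-1.5 m/s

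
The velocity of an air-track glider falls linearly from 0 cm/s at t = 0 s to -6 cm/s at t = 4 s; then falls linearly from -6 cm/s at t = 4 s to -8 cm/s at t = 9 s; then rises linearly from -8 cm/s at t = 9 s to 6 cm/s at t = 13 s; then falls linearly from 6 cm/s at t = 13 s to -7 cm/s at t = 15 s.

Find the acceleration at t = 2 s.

Acceleration is the slope of the v-t graph on 0–4 s: (-6 − 0)/(4 − 0) = -1.5 cm/s².

-1.5 cm/s²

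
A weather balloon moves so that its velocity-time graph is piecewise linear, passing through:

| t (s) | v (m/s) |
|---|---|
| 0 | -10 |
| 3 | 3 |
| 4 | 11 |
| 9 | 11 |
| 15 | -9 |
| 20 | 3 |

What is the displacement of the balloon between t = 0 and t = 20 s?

Net displacement equals the area under the velocity-time graph (areas below the axis count negative).
0–3 s: ½(-10 + 3)(3) = -10.5 m
3–4 s: ½(3 + 11)(1) = 7 m
4–9 s: 11 × 5 = 55 m
9–15 s: ½(11 + -9)(6) = 6 m
15–20 s: ½(-9 + 3)(5) = -15 m
Net displacement = 42.5 m

42.5 m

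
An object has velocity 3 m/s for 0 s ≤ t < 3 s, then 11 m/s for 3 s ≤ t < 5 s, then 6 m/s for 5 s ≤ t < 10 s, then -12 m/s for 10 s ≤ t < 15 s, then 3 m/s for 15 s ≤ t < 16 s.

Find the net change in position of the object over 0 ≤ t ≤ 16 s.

4 m

Displacement is the signed area under the v-t curve.
0–3 s: 3 × 3 = 9 m
3–5 s: 11 × 2 = 22 m
5–10 s: 6 × 5 = 30 m
10–15 s: -12 × 5 = -60 m
15–16 s: 3 × 1 = 3 m
Net displacement = 4 m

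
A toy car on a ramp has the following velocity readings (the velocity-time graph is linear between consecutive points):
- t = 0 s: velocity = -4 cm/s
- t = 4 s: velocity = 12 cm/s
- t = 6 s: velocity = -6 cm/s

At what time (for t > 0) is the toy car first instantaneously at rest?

v changes sign on 0–4 s (from -4 to 12); the graph is linear there, so v = 0 at t = 0 + (4)·(4 − 0)/(12 − -4) = 1 s.

t = 1 s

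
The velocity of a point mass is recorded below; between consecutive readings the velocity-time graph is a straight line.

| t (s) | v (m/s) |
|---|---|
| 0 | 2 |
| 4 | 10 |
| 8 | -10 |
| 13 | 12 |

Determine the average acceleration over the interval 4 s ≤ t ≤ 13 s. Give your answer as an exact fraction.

Average acceleration = Δv/Δt = (12 − 10)/(13 − 4) = 2/9 m/s².

2/9 m/s²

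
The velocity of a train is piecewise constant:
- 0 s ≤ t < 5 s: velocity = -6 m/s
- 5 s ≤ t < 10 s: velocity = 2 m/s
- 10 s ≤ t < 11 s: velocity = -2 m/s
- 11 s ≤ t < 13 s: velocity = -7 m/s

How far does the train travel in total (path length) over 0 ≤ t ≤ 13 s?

Distance (not displacement) is the total path length: add the absolute areas under v-t.
0–5 s: |-6| × 5 = 30 m
5–10 s: |2| × 5 = 10 m
10–11 s: |-2| × 1 = 2 m
11–13 s: |-7| × 2 = 14 m
Total distance = 56 m

56 m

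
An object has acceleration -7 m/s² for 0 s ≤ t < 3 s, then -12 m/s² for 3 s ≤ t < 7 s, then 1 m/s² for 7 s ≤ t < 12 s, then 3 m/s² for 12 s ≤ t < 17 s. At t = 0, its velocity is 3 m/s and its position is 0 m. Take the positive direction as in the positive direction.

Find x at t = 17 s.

-775.5 m

On each constant-a segment, Δv = aΔt and Δx = v₀Δt + ½aΔt²; chain segment to segment.
0–3 s: v starts 3 m/s; Δx = 3·3 + ½·-7·3² = -22.5 m; v ends -18 m/s.
3–7 s: v starts -18 m/s; Δx = -18·4 + ½·-12·4² = -168 m; v ends -66 m/s.
7–12 s: v starts -66 m/s; Δx = -66·5 + ½·1·5² = -317.5 m; v ends -61 m/s.
12–17 s: v starts -61 m/s; Δx = -61·5 + ½·3·5² = -267.5 m; v ends -46 m/s.
x(17) = 0 + Σ Δx = -775.5 m.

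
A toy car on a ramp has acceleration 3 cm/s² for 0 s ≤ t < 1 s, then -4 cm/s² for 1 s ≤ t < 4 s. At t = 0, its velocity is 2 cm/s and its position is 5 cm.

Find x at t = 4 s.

5.5 cm

On each constant-a segment, Δv = aΔt and Δx = v₀Δt + ½aΔt²; chain segment to segment.
0–1 s: v starts 2 cm/s; Δx = 2·1 + ½·3·1² = 3.5 cm; v ends 5 cm/s.
1–4 s: v starts 5 cm/s; Δx = 5·3 + ½·-4·3² = -3 cm; v ends -7 cm/s.
x(4) = 5 + Σ Δx = 5.5 cm.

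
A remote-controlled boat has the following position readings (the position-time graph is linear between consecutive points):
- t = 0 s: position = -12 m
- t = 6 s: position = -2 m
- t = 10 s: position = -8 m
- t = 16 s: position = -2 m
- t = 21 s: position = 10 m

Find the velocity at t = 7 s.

-1.5 m/s

Velocity is the slope of the x-t graph on 6–10 s: (-8 − -2)/(10 − 6) = -1.5 m/s.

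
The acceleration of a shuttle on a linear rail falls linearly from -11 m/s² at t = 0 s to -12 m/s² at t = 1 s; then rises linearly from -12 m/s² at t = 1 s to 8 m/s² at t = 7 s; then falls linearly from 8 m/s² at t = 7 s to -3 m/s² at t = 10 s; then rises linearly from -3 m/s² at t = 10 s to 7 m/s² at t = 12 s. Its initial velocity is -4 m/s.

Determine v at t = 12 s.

-16 m/s

Δv equals the area under the a-t graph; then v = v₀ + Δv.
0–1 s: ½(-11 + -12)(1) = -11.5 m/s
1–7 s: ½(-12 + 8)(6) = -12 m/s
7–10 s: ½(8 + -3)(3) = 7.5 m/s
10–12 s: ½(-3 + 7)(2) = 4 m/s
Δv = -12 m/s, so v(12) = -4 + (-12) = -16 m/s.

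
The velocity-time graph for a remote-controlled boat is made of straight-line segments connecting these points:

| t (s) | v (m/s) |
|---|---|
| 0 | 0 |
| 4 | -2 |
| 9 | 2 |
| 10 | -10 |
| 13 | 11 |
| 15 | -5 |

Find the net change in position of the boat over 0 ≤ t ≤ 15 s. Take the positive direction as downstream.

-0.5 m

Displacement is the signed area under the v-t curve.
0–4 s: ½(0 + -2)(4) = -4 m
4–9 s: ½(-2 + 2)(5) = 0 m
9–10 s: ½(2 + -10)(1) = -4 m
10–13 s: ½(-10 + 11)(3) = 1.5 m
13–15 s: ½(11 + -5)(2) = 6 m
Net displacement = -0.5 m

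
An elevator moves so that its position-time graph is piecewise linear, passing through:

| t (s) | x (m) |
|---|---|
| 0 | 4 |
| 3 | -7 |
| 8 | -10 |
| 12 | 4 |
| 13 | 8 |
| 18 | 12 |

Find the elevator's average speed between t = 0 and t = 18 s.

2 m/s

Average speed = (total path length)/(elapsed time); on a piecewise-linear x-t graph the path length is Σ|Δx|.
0–3 s: |Δx| = |-7 − 4| = 11 m
3–8 s: |Δx| = |-10 − -7| = 3 m
8–12 s: |Δx| = |4 − -10| = 14 m
12–13 s: |Δx| = |8 − 4| = 4 m
13–18 s: |Δx| = |12 − 8| = 4 m
Total path = 36 m; average speed = 36/18 = 2 m/s.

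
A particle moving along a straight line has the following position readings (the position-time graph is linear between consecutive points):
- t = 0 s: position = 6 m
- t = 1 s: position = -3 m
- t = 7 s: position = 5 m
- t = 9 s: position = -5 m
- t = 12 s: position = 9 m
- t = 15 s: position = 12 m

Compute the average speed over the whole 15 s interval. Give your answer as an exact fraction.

44/15 m/s

Average speed = (total path length)/(elapsed time); on a piecewise-linear x-t graph the path length is Σ|Δx|.
0–1 s: |Δx| = |-3 − 6| = 9 m
1–7 s: |Δx| = |5 − -3| = 8 m
7–9 s: |Δx| = |-5 − 5| = 10 m
9–12 s: |Δx| = |9 − -5| = 14 m
12–15 s: |Δx| = |12 − 9| = 3 m
Total path = 44 m; average speed = 44/15 = 44/15 m/s.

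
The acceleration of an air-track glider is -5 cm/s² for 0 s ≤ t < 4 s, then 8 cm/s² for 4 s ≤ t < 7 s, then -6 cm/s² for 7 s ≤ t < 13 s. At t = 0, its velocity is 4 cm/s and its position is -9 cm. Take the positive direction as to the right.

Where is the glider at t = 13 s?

On each constant-a segment, Δv = aΔt and Δx = v₀Δt + ½aΔt²; chain segment to segment.
0–4 s: v starts 4 cm/s; Δx = 4·4 + ½·-5·4² = -24 cm; v ends -16 cm/s.
4–7 s: v starts -16 cm/s; Δx = -16·3 + ½·8·3² = -12 cm; v ends 8 cm/s.
7–13 s: v starts 8 cm/s; Δx = 8·6 + ½·-6·6² = -60 cm; v ends -28 cm/s.
x(13) = -9 + Σ Δx = -105 cm.

-105 cm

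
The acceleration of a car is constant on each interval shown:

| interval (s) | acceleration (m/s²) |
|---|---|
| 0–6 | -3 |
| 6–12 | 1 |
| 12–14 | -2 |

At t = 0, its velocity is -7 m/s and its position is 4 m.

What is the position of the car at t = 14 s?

-266 m

On each constant-a segment, Δv = aΔt and Δx = v₀Δt + ½aΔt²; chain segment to segment.
0–6 s: v starts -7 m/s; Δx = -7·6 + ½·-3·6² = -96 m; v ends -25 m/s.
6–12 s: v starts -25 m/s; Δx = -25·6 + ½·1·6² = -132 m; v ends -19 m/s.
12–14 s: v starts -19 m/s; Δx = -19·2 + ½·-2·2² = -42 m; v ends -23 m/s.
x(14) = 4 + Σ Δx = -266 m.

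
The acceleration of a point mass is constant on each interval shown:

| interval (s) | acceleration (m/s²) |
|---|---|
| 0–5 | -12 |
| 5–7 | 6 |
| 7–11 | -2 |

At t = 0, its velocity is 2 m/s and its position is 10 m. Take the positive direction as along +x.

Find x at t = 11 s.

-434 m

On each constant-a segment, Δv = aΔt and Δx = v₀Δt + ½aΔt²; chain segment to segment.
0–5 s: v starts 2 m/s; Δx = 2·5 + ½·-12·5² = -140 m; v ends -58 m/s.
5–7 s: v starts -58 m/s; Δx = -58·2 + ½·6·2² = -104 m; v ends -46 m/s.
7–11 s: v starts -46 m/s; Δx = -46·4 + ½·-2·4² = -200 m; v ends -54 m/s.
x(11) = 10 + Σ Δx = -434 m.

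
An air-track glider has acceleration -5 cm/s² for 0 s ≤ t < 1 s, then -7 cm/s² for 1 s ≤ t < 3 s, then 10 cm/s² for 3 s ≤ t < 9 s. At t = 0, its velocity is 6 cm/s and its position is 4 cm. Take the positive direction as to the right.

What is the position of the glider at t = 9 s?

On each constant-a segment, Δv = aΔt and Δx = v₀Δt + ½aΔt²; chain segment to segment.
0–1 s: v starts 6 cm/s; Δx = 6·1 + ½·-5·1² = 3.5 cm; v ends 1 cm/s.
1–3 s: v starts 1 cm/s; Δx = 1·2 + ½·-7·2² = -12 cm; v ends -13 cm/s.
3–9 s: v starts -13 cm/s; Δx = -13·6 + ½·10·6² = 102 cm; v ends 47 cm/s.
x(9) = 4 + Σ Δx = 97.5 cm.

97.5 cm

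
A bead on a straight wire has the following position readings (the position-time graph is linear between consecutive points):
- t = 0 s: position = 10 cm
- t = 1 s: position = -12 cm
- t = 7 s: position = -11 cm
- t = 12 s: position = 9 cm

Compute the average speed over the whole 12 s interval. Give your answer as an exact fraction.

Average speed = (total path length)/(elapsed time); on a piecewise-linear x-t graph the path length is Σ|Δx|.
0–1 s: |Δx| = |-12 − 10| = 22 cm
1–7 s: |Δx| = |-11 − -12| = 1 cm
7–12 s: |Δx| = |9 − -11| = 20 cm
Total path = 43 cm; average speed = 43/12 = 43/12 cm/s.

43/12 cm/s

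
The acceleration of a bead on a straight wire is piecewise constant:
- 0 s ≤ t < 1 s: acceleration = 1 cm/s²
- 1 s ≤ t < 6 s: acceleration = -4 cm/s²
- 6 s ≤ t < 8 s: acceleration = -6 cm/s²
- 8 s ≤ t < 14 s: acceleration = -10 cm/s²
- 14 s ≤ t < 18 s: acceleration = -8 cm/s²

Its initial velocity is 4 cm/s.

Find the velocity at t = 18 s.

-119 cm/s

Δv equals the area under the a-t graph; then v = v₀ + Δv.
0–1 s: 1 × 1 = 1 cm/s
1–6 s: -4 × 5 = -20 cm/s
6–8 s: -6 × 2 = -12 cm/s
8–14 s: -10 × 6 = -60 cm/s
14–18 s: -8 × 4 = -32 cm/s
Δv = -123 cm/s, so v(18) = 4 + (-123) = -119 cm/s.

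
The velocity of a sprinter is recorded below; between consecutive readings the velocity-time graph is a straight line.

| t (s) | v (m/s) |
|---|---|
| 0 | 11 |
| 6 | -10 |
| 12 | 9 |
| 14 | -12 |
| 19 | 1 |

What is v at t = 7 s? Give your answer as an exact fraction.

-41/6 m/s

On 6–12 s the graph is linear from -10 to 9 m/s: v(7) = -10 + (9 − -10)·(7 − 6)/(12 − 6) = -41/6 m/s.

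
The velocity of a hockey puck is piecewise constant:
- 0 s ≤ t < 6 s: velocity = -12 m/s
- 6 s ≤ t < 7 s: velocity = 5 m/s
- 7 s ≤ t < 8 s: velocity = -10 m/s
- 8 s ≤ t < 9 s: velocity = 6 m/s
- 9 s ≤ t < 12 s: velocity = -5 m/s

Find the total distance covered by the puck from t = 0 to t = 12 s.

108 m

Distance (not displacement) is the total path length: add the absolute areas under v-t.
0–6 s: |-12| × 6 = 72 m
6–7 s: |5| × 1 = 5 m
7–8 s: |-10| × 1 = 10 m
8–9 s: |6| × 1 = 6 m
9–12 s: |-5| × 3 = 15 m
Total distance = 108 m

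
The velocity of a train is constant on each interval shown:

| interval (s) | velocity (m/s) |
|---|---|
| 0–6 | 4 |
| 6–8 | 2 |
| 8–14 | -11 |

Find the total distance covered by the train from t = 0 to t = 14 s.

Total distance travelled is ∫|v| dt — sum the magnitudes of each area piece.
0–6 s: |4| × 6 = 24 m
6–8 s: |2| × 2 = 4 m
8–14 s: |-11| × 6 = 66 m
Total distance = 94 m

94 m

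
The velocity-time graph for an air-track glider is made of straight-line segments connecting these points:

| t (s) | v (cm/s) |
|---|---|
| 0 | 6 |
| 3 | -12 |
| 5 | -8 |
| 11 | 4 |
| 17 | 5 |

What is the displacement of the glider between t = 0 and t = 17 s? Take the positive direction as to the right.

-14 cm

Displacement is the signed area under the v-t curve.
0–3 s: ½(6 + -12)(3) = -9 cm
3–5 s: ½(-12 + -8)(2) = -20 cm
5–11 s: ½(-8 + 4)(6) = -12 cm
11–17 s: ½(4 + 5)(6) = 27 cm
Net displacement = -14 cm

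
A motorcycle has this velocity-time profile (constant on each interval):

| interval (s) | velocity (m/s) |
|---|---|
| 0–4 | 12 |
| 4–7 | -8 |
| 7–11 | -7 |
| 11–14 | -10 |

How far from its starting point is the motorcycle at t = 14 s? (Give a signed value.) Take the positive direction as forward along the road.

-34 m

Net displacement equals the area under the velocity-time graph (areas below the axis count negative).
0–4 s: 12 × 4 = 48 m
4–7 s: -8 × 3 = -24 m
7–11 s: -7 × 4 = -28 m
11–14 s: -10 × 3 = -30 m
Net displacement = -34 m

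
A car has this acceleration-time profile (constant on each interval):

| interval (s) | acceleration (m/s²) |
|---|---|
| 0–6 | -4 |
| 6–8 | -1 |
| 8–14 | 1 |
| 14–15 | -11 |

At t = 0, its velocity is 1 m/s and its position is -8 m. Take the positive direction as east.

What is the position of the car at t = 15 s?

-278.5 m

On each constant-a segment, Δv = aΔt and Δx = v₀Δt + ½aΔt²; chain segment to segment.
0–6 s: v starts 1 m/s; Δx = 1·6 + ½·-4·6² = -66 m; v ends -23 m/s.
6–8 s: v starts -23 m/s; Δx = -23·2 + ½·-1·2² = -48 m; v ends -25 m/s.
8–14 s: v starts -25 m/s; Δx = -25·6 + ½·1·6² = -132 m; v ends -19 m/s.
14–15 s: v starts -19 m/s; Δx = -19·1 + ½·-11·1² = -24.5 m; v ends -30 m/s.
x(15) = -8 + Σ Δx = -278.5 m.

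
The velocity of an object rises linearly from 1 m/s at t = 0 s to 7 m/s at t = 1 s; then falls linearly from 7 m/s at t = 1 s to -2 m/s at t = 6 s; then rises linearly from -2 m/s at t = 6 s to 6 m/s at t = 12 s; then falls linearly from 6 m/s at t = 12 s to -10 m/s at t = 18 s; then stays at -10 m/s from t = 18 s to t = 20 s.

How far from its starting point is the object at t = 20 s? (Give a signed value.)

Net displacement equals the area under the velocity-time graph (areas below the axis count negative).
0–1 s: ½(1 + 7)(1) = 4 m
1–6 s: ½(7 + -2)(5) = 12.5 m
6–12 s: ½(-2 + 6)(6) = 12 m
12–18 s: ½(6 + -10)(6) = -12 m
18–20 s: -10 × 2 = -20 m
Net displacement = -3.5 m

-3.5 m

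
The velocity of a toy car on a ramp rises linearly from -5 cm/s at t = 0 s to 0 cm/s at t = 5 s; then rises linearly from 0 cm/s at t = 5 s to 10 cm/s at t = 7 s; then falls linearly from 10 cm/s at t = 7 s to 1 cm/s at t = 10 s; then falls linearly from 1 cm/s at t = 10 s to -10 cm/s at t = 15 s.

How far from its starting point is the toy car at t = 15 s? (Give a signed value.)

Displacement is the signed area under the v-t curve.
0–5 s: ½(-5 + 0)(5) = -12.5 cm
5–7 s: ½(0 + 10)(2) = 10 cm
7–10 s: ½(10 + 1)(3) = 16.5 cm
10–15 s: ½(1 + -10)(5) = -22.5 cm
Net displacement = -8.5 cm

-8.5 cm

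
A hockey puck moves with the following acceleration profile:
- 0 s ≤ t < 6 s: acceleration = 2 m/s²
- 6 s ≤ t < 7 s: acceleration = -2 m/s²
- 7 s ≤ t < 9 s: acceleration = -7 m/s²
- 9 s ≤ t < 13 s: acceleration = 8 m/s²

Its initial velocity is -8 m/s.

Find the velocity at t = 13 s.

Δv equals the area under the a-t graph; then v = v₀ + Δv.
0–6 s: 2 × 6 = 12 m/s
6–7 s: -2 × 1 = -2 m/s
7–9 s: -7 × 2 = -14 m/s
9–13 s: 8 × 4 = 32 m/s
Δv = 28 m/s, so v(13) = -8 + (28) = 20 m/s.

20 m/s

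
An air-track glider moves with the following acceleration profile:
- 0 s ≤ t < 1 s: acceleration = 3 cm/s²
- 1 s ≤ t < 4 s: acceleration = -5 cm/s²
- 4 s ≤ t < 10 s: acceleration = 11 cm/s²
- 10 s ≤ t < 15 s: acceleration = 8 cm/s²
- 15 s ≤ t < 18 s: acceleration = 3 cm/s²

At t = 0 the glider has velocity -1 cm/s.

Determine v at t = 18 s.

102 cm/s

Δv equals the area under the a-t graph; then v = v₀ + Δv.
0–1 s: 3 × 1 = 3 cm/s
1–4 s: -5 × 3 = -15 cm/s
4–10 s: 11 × 6 = 66 cm/s
10–15 s: 8 × 5 = 40 cm/s
15–18 s: 3 × 3 = 9 cm/s
Δv = 103 cm/s, so v(18) = -1 + (103) = 102 cm/s.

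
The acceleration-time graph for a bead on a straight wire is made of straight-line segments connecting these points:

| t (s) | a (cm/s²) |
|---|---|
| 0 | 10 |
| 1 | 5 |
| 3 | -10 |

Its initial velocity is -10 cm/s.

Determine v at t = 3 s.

-7.5 cm/s

Δv equals the area under the a-t graph; then v = v₀ + Δv.
0–1 s: ½(10 + 5)(1) = 7.5 cm/s
1–3 s: ½(5 + -10)(2) = -5 cm/s
Δv = 2.5 cm/s, so v(3) = -10 + (2.5) = -7.5 cm/s.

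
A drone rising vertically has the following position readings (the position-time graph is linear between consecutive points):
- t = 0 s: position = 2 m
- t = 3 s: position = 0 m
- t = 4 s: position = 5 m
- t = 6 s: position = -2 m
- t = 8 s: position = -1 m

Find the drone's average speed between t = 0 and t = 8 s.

Average speed = (total path length)/(elapsed time); on a piecewise-linear x-t graph the path length is Σ|Δx|.
0–3 s: |Δx| = |0 − 2| = 2 m
3–4 s: |Δx| = |5 − 0| = 5 m
4–6 s: |Δx| = |-2 − 5| = 7 m
6–8 s: |Δx| = |-1 − -2| = 1 m
Total path = 15 m; average speed = 15/8 = 1.875 m/s.

1.875 m/s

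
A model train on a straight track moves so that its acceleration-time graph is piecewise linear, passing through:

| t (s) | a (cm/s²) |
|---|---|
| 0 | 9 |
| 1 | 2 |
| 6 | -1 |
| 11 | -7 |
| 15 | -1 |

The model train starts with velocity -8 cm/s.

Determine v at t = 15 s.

Δv equals the area under the a-t graph; then v = v₀ + Δv.
0–1 s: ½(9 + 2)(1) = 5.5 cm/s
1–6 s: ½(2 + -1)(5) = 2.5 cm/s
6–11 s: ½(-1 + -7)(5) = -20 cm/s
11–15 s: ½(-7 + -1)(4) = -16 cm/s
Δv = -28 cm/s, so v(15) = -8 + (-28) = -36 cm/s.

-36 cm/s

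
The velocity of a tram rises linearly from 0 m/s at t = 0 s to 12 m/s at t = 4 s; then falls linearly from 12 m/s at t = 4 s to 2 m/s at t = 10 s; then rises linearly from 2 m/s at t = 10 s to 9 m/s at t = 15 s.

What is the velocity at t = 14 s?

7.6 m/s

On 10–15 s the graph is linear from 2 to 9 m/s: v(14) = 2 + (9 − 2)·(14 − 10)/(15 − 10) = 7.6 m/s.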